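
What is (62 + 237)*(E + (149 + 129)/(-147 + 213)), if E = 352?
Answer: 3514745/33 ≈ 1.0651e+5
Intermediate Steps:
(62 + 237)*(E + (149 + 129)/(-147 + 213)) = (62 + 237)*(352 + (149 + 129)/(-147 + 213)) = 299*(352 + 278/66) = 299*(352 + 278*(1/66)) = 299*(352 + 139/33) = 299*(11755/33) = 3514745/33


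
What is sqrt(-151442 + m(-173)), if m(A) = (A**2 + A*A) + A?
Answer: I*sqrt(91757) ≈ 302.91*I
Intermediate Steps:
m(A) = A + 2*A**2 (m(A) = (A**2 + A**2) + A = 2*A**2 + A = A + 2*A**2)
sqrt(-151442 + m(-173)) = sqrt(-151442 - 173*(1 + 2*(-173))) = sqrt(-151442 - 173*(1 - 346)) = sqrt(-151442 - 173*(-345)) = sqrt(-151442 + 59685) = sqrt(-91757) = I*sqrt(91757)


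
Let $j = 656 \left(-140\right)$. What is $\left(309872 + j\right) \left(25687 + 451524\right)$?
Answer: $104047268752$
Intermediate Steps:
$j = -91840$
$\left(309872 + j\right) \left(25687 + 451524\right) = \left(309872 - 91840\right) \left(25687 + 451524\right) = 218032 \cdot 477211 = 104047268752$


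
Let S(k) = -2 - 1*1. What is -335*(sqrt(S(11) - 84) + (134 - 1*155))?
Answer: 7035 - 335*I*sqrt(87) ≈ 7035.0 - 3124.7*I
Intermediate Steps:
S(k) = -3 (S(k) = -2 - 1 = -3)
-335*(sqrt(S(11) - 84) + (134 - 1*155)) = -335*(sqrt(-3 - 84) + (134 - 1*155)) = -335*(sqrt(-87) + (134 - 155)) = -335*(I*sqrt(87) - 21) = -335*(-21 + I*sqrt(87)) = 7035 - 335*I*sqrt(87)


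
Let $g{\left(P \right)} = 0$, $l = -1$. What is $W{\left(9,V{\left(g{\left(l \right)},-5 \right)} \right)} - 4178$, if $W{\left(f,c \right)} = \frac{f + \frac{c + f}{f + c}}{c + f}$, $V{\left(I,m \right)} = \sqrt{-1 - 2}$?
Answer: $\frac{2 \left(- 2089 \sqrt{3} + 18796 i\right)}{\sqrt{3} - 9 i} \approx -4176.9 - 0.2062 i$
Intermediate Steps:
$V{\left(I,m \right)} = i \sqrt{3}$ ($V{\left(I,m \right)} = \sqrt{-3} = i \sqrt{3}$)
$W{\left(f,c \right)} = \frac{1 + f}{c + f}$ ($W{\left(f,c \right)} = \frac{f + \frac{c + f}{c + f}}{c + f} = \frac{f + 1}{c + f} = \frac{1 + f}{c + f}$)
$W{\left(9,V{\left(g{\left(l \right)},-5 \right)} \right)} - 4178 = \frac{1 + 9}{i \sqrt{3} + 9} - 4178 = \frac{1}{9 + i \sqrt{3}} \cdot 10 - 4178 = \frac{10}{9 + i \sqrt{3}} - 4178 = -4178 + \frac{10}{9 + i \sqrt{3}}$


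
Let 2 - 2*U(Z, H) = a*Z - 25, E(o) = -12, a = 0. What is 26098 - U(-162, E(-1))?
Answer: 52169/2 ≈ 26085.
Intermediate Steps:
U(Z, H) = 27/2 (U(Z, H) = 1 - (0*Z - 25)/2 = 1 - (0 - 25)/2 = 1 - ½*(-25) = 1 + 25/2 = 27/2)
26098 - U(-162, E(-1)) = 26098 - 1*27/2 = 26098 - 27/2 = 52169/2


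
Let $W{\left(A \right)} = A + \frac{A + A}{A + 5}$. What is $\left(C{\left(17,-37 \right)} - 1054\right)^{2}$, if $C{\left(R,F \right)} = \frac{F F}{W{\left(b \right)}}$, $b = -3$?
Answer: $\frac{59182249}{36} \approx 1.644 \cdot 10^{6}$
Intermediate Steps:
$W{\left(A \right)} = A + \frac{2 A}{5 + A}$
$C{\left(R,F \right)} = - \frac{F^{2}}{6}$ ($C{\left(R,F \right)} = \frac{F F}{\left(-3\right) \frac{1}{5 - 3} \left(7 - 3\right)} = \frac{F^{2}}{\left(-3\right) \frac{1}{2} \cdot 4} = \frac{F^{2}}{-6} = F^{2} \left(- \frac{1}{6}\right) = - \frac{F^{2}}{6}$)
$\left(C{\left(17,-37 \right)} - 1054\right)^{2} = \left(- \frac{\left(-37\right)^{2}}{6} - 1054\right)^{2} = \left(\left(- \frac{1}{6}\right) 1369 - 1054\right)^{2} = \left(- \frac{1369}{6} - 1054\right)^{2} = \left(- \frac{7693}{6}\right)^{2} = \frac{59182249}{36}$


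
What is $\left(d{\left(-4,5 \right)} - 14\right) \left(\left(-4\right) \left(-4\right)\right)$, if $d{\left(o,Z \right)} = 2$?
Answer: $-192$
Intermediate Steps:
$\left(d{\left(-4,5 \right)} - 14\right) \left(\left(-4\right) \left(-4\right)\right) = \left(2 - 14\right) \left(\left(-4\right) \left(-4\right)\right) = \left(-12\right) 16 = -192$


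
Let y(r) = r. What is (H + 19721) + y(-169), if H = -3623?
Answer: 15929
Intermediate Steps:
(H + 19721) + y(-169) = (-3623 + 19721) - 169 = 16098 - 169 = 15929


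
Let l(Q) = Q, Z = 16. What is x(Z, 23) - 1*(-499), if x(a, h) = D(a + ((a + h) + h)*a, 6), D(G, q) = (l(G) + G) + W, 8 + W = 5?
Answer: 2512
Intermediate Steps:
W = -3 (W = -8 + 5 = -3)
D(G, q) = -3 + 2*G (D(G, q) = (G + G) - 3 = 2*G - 3 = -3 + 2*G)
x(a, h) = -3 + 2*a + 2*a*(a + 2*h) (x(a, h) = -3 + 2*(a + ((a + h) + h)*a) = -3 + 2*(a + (a + 2*h)*a) = -3 + 2*(a + a*(a + 2*h)) = -3 + (2*a + 2*a*(a + 2*h)) = -3 + 2*a + 2*a*(a + 2*h))
x(Z, 23) - 1*(-499) = (-3 + 2*16*(1 + 16 + 2*23)) - 1*(-499) = (-3 + 2*16*(1 + 16 + 46)) + 499 = (-3 + 2*16*63) + 499 = (-3 + 2016) + 499 = 2013 + 499 = 2512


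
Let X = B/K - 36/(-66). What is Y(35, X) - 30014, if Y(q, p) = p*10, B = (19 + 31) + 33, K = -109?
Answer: -35989376/1199 ≈ -30016.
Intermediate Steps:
B = 83 (B = 50 + 33 = 83)
X = -259/1199 (X = 83/(-109) - 36/(-66) = 83*(-1/109) - 36*(-1/66) = -83/109 + 6/11 = -259/1199 ≈ -0.21601)
Y(q, p) = 10*p
Y(35, X) - 30014 = 10*(-259/1199) - 30014 = -2590/1199 - 30014 = -35989376/1199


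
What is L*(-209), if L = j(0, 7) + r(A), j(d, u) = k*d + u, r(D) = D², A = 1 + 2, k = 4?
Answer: -3344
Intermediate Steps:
A = 3
j(d, u) = u + 4*d (j(d, u) = 4*d + u = u + 4*d)
L = 16 (L = (7 + 4*0) + 3² = (7 + 0) + 9 = 7 + 9 = 16)
L*(-209) = 16*(-209) = -3344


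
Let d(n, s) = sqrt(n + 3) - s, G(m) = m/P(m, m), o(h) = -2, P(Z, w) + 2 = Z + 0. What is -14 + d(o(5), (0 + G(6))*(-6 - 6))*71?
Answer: 1335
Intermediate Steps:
P(Z, w) = -2 + Z (P(Z, w) = -2 + (Z + 0) = -2 + Z)
G(m) = m/(-2 + m)
d(n, s) = sqrt(3 + n) - s
-14 + d(o(5), (0 + G(6))*(-6 - 6))*71 = -14 + (sqrt(3 - 2) - (0 + 6/(-2 + 6))*(-6 - 6))*71 = -14 + (sqrt(1) - (0 + 6/4)*(-12))*71 = -14 + (1 - (0 + 6*(1/4))*(-12))*71 = -14 + (1 - (0 + 3/2)*(-12))*71 = -14 + (1 - 3*(-12)/2)*71 = -14 + (1 - 1*(-18))*71 = -14 + (1 + 18)*71 = -14 + 19*71 = -14 + 1349 = 1335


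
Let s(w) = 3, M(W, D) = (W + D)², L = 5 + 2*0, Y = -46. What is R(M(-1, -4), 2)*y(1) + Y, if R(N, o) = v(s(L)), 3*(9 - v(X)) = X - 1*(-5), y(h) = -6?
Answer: -84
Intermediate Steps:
L = 5 (L = 5 + 0 = 5)
M(W, D) = (D + W)²
v(X) = 22/3 - X/3 (v(X) = 9 - (X - 1*(-5))/3 = 9 - (X + 5)/3 = 9 - (5 + X)/3 = 9 + (-5/3 - X/3) = 22/3 - X/3)
R(N, o) = 19/3 (R(N, o) = 22/3 - ⅓*3 = 22/3 - 1 = 19/3)
R(M(-1, -4), 2)*y(1) + Y = (19/3)*(-6) - 46 = -38 - 46 = -84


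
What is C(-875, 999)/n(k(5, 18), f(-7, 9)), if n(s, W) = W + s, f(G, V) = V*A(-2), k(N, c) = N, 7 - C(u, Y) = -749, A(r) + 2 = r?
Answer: -756/31 ≈ -24.387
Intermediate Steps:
A(r) = -2 + r
C(u, Y) = 756 (C(u, Y) = 7 - 1*(-749) = 7 + 749 = 756)
f(G, V) = -4*V (f(G, V) = V*(-2 - 2) = V*(-4) = -4*V)
C(-875, 999)/n(k(5, 18), f(-7, 9)) = 756/(-4*9 + 5) = 756/(-36 + 5) = 756/(-31) = 756*(-1/31) = -756/31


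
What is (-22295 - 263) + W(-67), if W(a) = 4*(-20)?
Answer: -22638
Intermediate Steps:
W(a) = -80
(-22295 - 263) + W(-67) = (-22295 - 263) - 80 = -22558 - 80 = -22638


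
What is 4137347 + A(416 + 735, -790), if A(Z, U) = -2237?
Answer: 4135110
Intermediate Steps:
4137347 + A(416 + 735, -790) = 4137347 - 2237 = 4135110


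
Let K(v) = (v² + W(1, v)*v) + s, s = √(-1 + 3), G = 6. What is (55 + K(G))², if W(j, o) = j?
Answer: (97 + √2)² ≈ 9685.4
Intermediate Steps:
s = √2 ≈ 1.4142
K(v) = v + √2 + v² (K(v) = (v² + 1*v) + √2 = (v² + v) + √2 = (v + v²) + √2 = v + √2 + v²)
(55 + K(G))² = (55 + (6 + √2 + 6²))² = (55 + (6 + √2 + 36))² = (55 + (42 + √2))² = (97 + √2)²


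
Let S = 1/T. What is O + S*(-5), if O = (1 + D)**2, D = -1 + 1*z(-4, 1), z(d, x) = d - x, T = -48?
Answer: 1205/48 ≈ 25.104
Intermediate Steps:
D = -6 (D = -1 + 1*(-4 - 1*1) = -1 + 1*(-4 - 1) = -1 + 1*(-5) = -1 - 5 = -6)
S = -1/48 (S = 1/(-48) = -1/48 ≈ -0.020833)
O = 25 (O = (1 - 6)**2 = (-5)**2 = 25)
O + S*(-5) = 25 - 1/48*(-5) = 25 + 5/48 = 1205/48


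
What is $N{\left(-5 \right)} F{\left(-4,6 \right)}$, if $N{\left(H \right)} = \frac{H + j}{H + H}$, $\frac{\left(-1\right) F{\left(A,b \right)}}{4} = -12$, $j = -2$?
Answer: $\frac{168}{5} \approx 33.6$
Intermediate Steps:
$F{\left(A,b \right)} = 48$ ($F{\left(A,b \right)} = \left(-4\right) \left(-12\right) = 48$)
$N{\left(H \right)} = \frac{-2 + H}{2 H}$ ($N{\left(H \right)} = \frac{H - 2}{H + H} = \frac{-2 + H}{2 H}$)
$N{\left(-5 \right)} F{\left(-4,6 \right)} = \frac{-2 - 5}{2 \left(-5\right)} 48 = \frac{1}{2} \left(- \frac{1}{5}\right) \left(-7\right) 48 = \frac{7}{10} \cdot 48 = \frac{168}{5}$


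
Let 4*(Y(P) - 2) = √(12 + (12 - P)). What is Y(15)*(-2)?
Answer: -11/2 ≈ -5.5000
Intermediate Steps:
Y(P) = 2 + √(24 - P)/4 (Y(P) = 2 + √(12 + (12 - P))/4 = 2 + √(24 - P)/4)
Y(15)*(-2) = (2 + √(24 - 1*15)/4)*(-2) = (2 + √(24 - 15)/4)*(-2) = (2 + √9/4)*(-2) = (2 + (¼)*3)*(-2) = (2 + ¾)*(-2) = (11/4)*(-2) = -11/2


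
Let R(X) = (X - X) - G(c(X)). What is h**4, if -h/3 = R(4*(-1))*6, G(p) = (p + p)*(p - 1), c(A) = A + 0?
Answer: 268738560000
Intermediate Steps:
c(A) = A
G(p) = 2*p*(-1 + p) (G(p) = (2*p)*(-1 + p) = 2*p*(-1 + p))
R(X) = -2*X*(-1 + X) (R(X) = (X - X) - 2*X*(-1 + X) = 0 - 2*X*(-1 + X) = -2*X*(-1 + X))
h = 720 (h = -3*2*(4*(-1))*(1 - 4*(-1))*6 = -3*2*(-4)*(1 - 1*(-4))*6 = -3*2*(-4)*(1 + 4)*6 = -3*2*(-4)*5*6 = -(-120)*6 = -3*(-240) = 720)
h**4 = 720**4 = 268738560000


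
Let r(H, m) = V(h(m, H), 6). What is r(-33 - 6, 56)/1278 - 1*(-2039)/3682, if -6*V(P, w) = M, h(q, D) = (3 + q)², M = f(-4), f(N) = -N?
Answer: 3905081/7058394 ≈ 0.55325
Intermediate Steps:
M = 4 (M = -1*(-4) = 4)
V(P, w) = -⅔ (V(P, w) = -⅙*4 = -⅔)
r(H, m) = -⅔
r(-33 - 6, 56)/1278 - 1*(-2039)/3682 = -⅔/1278 - 1*(-2039)/3682 = -⅔*1/1278 + 2039*(1/3682) = -1/1917 + 2039/3682 = 3905081/7058394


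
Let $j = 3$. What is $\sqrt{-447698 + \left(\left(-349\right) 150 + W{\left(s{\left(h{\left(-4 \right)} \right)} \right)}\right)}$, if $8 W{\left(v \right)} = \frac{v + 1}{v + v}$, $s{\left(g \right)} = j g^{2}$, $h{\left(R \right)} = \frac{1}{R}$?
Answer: $\frac{i \sqrt{72006855}}{12} \approx 707.14 i$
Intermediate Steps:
$s{\left(g \right)} = 3 g^{2}$
$W{\left(v \right)} = \frac{1 + v}{16 v}$ ($W{\left(v \right)} = \frac{\left(v + 1\right) \frac{1}{v + v}}{8} = \frac{\left(1 + v\right) \frac{1}{2 v}}{8} = \frac{\frac{1}{2} \frac{1}{v} \left(1 + v\right)}{8} = \frac{1 + v}{16 v}$)
$\sqrt{-447698 + \left(\left(-349\right) 150 + W{\left(s{\left(h{\left(-4 \right)} \right)} \right)}\right)} = \sqrt{-447698 - \left(52350 - \frac{1 + 3 \left(\frac{1}{-4}\right)^{2}}{16 \cdot 3 \left(\frac{1}{-4}\right)^{2}}\right)} = \sqrt{-447698 - \left(52350 - \frac{1 + 3 \left(- \frac{1}{4}\right)^{2}}{16 \cdot 3 \left(- \frac{1}{4}\right)^{2}}\right)} = \sqrt{-447698 - \left(52350 - \frac{1 + 3 \cdot \frac{1}{16}}{16 \cdot 3 \cdot \frac{1}{16}}\right)} = \sqrt{-447698 - \left(52350 - \frac{1 + \frac{3}{16}}{16 \cdot \frac{3}{16}}\right)} = \sqrt{-447698 - \left(52350 - \frac{19}{48}\right)} = \sqrt{-447698 + \left(-52350 + \frac{19}{48}\right)} = \sqrt{-447698 - \frac{2512781}{48}} = \sqrt{- \frac{24002285}{48}} = \frac{i \sqrt{72006855}}{12}$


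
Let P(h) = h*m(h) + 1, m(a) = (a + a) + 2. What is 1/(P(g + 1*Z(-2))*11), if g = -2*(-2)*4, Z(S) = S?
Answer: 1/4631 ≈ 0.00021594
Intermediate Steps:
m(a) = 2 + 2*a (m(a) = 2*a + 2 = 2 + 2*a)
g = 16 (g = 4*4 = 16)
P(h) = 1 + h*(2 + 2*h) (P(h) = h*(2 + 2*h) + 1 = 1 + h*(2 + 2*h))
1/(P(g + 1*Z(-2))*11) = 1/((1 + 2*(16 + 1*(-2))*(1 + (16 + 1*(-2))))*11) = 1/((1 + 2*(16 - 2)*(1 + (16 - 2)))*11) = 1/((1 + 2*14*(1 + 14))*11) = 1/((1 + 2*14*15)*11) = 1/((1 + 420)*11) = 1/(421*11) = 1/4631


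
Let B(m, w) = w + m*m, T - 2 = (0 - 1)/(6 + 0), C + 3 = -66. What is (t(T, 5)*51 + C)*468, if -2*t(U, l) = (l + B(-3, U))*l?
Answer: -977067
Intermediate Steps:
C = -69 (C = -3 - 66 = -69)
T = 11/6 (T = 2 + (0 - 1)/(6 + 0) = 2 - 1/6 = 2 - 1*⅙ = 2 - ⅙ = 11/6 ≈ 1.8333)
B(m, w) = w + m²
t(U, l) = -l*(9 + U + l)/2 (t(U, l) = -(l + (U + (-3)²))*l/2 = -(l + (U + 9))*l/2 = -(l + (9 + U))*l/2 = -(9 + U + l)*l/2 = -l*(9 + U + l)/2)
(t(T, 5)*51 + C)*468 = (-½*5*(9 + 11/6 + 5)*51 - 69)*468 = (-½*5*95/6*51 - 69)*468 = (-475/12*51 - 69)*468 = (-8075/4 - 69)*468 = -8351/4*468 = -977067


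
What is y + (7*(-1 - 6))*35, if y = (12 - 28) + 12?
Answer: -1719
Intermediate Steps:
y = -4 (y = -16 + 12 = -4)
y + (7*(-1 - 6))*35 = -4 + (7*(-1 - 6))*35 = -4 + (7*(-7))*35 = -4 - 49*35 = -4 - 1715 = -1719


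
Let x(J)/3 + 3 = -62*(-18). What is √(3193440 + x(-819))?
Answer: √3196779 ≈ 1788.0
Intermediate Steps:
x(J) = 3339 (x(J) = -9 + 3*(-62*(-18)) = -9 + 3*1116 = -9 + 3348 = 3339)
√(3193440 + x(-819)) = √(3193440 + 3339) = √3196779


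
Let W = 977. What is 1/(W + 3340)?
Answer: 1/4317 ≈ 0.00023164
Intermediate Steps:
1/(W + 3340) = 1/(977 + 3340) = 1/4317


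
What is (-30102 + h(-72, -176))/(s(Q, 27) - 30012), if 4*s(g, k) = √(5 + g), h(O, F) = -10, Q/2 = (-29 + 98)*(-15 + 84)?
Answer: 14459541504/14411512777 + 120448*√9527/14411512777 ≈ 1.0041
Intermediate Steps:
Q = 9522 (Q = 2*((-29 + 98)*(-15 + 84)) = 2*(69*69) = 2*4761 = 9522)
s(g, k) = √(5 + g)/4
(-30102 + h(-72, -176))/(s(Q, 27) - 30012) = (-30102 - 10)/(√(5 + 9522)/4 - 30012) = -30112/(√9527/4 - 30012) = -30112/(-30012 + √9527/4)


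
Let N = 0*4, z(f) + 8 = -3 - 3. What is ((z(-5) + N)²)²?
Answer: 38416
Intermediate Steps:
z(f) = -14 (z(f) = -8 + (-3 - 3) = -8 - 6 = -14)
N = 0
((z(-5) + N)²)² = ((-14 + 0)²)² = ((-14)²)² = 196² = 38416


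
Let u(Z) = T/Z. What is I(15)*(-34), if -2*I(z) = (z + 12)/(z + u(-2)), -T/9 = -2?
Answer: 153/2 ≈ 76.500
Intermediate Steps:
T = 18 (T = -9*(-2) = 18)
u(Z) = 18/Z
I(z) = -(12 + z)/(2*(-9 + z)) (I(z) = -(z + 12)/(2*(z + 18/(-2))) = -(12 + z)/(2*(z + 18*(-1/2))) = -(12 + z)/(2*(z - 9)) = -(12 + z)/(2*(-9 + z)))
I(15)*(-34) = ((-12 - 1*15)/(2*(-9 + 15)))*(-34) = ((1/2)*(-12 - 15)/6)*(-34) = ((1/2)*(1/6)*(-27))*(-34) = -9/4*(-34) = 153/2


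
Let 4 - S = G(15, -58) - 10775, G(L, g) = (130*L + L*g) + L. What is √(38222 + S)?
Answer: √47906 ≈ 218.87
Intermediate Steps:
G(L, g) = 131*L + L*g
S = 9684 (S = 4 - (15*(131 - 58) - 10775) = 4 - (15*73 - 10775) = 4 - (1095 - 10775) = 4 - 1*(-9680) = 4 + 9680 = 9684)
√(38222 + S) = √(38222 + 9684) = √47906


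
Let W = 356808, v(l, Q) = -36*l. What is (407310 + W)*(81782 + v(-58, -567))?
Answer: 64086576660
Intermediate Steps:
(407310 + W)*(81782 + v(-58, -567)) = (407310 + 356808)*(81782 - 36*(-58)) = 764118*(81782 + 2088) = 764118*83870 = 64086576660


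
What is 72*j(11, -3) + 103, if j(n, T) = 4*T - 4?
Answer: -1049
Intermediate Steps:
j(n, T) = -4 + 4*T
72*j(11, -3) + 103 = 72*(-4 + 4*(-3)) + 103 = 72*(-4 - 12) + 103 = 72*(-16) + 103 = -1152 + 103 = -1049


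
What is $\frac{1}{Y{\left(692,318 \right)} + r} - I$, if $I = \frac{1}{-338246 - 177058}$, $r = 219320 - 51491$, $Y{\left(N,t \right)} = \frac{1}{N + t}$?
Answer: $\frac{689964331}{87347785081464} \approx 7.899 \cdot 10^{-6}$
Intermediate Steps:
$r = 167829$
$I = - \frac{1}{515304}$ ($I = \frac{1}{-515304} = - \frac{1}{515304} \approx -1.9406 \cdot 10^{-6}$)
$\frac{1}{Y{\left(692,318 \right)} + r} - I = \frac{1}{\frac{1}{692 + 318} + 167829} - - \frac{1}{515304} = \frac{1}{\frac{1}{1010} + 167829} + \frac{1}{515304} = \frac{1}{\frac{169507291}{1010}} + \frac{1}{515304} = \frac{1010}{169507291} + \frac{1}{515304} = \frac{689964331}{87347785081464}$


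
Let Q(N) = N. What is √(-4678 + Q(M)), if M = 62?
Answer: 2*I*√1154 ≈ 67.941*I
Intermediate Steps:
√(-4678 + Q(M)) = √(-4678 + 62) = √(-4616) = 2*I*√1154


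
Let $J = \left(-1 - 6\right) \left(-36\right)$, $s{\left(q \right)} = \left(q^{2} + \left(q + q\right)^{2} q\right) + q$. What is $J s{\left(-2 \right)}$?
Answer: $-7560$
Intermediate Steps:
$s{\left(q \right)} = q + q^{2} + 4 q^{3}$ ($s{\left(q \right)} = \left(q^{2} + \left(2 q\right)^{2} q\right) + q = \left(q^{2} + 4 q^{2} q\right) + q = \left(q^{2} + 4 q^{3}\right) + q = q + q^{2} + 4 q^{3}$)
$J = 252$ ($J = \left(-7\right) \left(-36\right) = 252$)
$J s{\left(-2 \right)} = 252 \left(- 2 \left(1 - 2 + 4 \left(-2\right)^{2}\right)\right) = 252 \left(- 2 \left(1 - 2 + 4 \cdot 4\right)\right) = 252 \left(- 2 \left(1 - 2 + 16\right)\right) = 252 \left(\left(-2\right) 15\right) = 252 \left(-30\right) = -7560$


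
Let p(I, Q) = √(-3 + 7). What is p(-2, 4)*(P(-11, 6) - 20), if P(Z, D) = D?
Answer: -28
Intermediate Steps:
p(I, Q) = 2 (p(I, Q) = √4 = 2)
p(-2, 4)*(P(-11, 6) - 20) = 2*(6 - 20) = 2*(-14) = -28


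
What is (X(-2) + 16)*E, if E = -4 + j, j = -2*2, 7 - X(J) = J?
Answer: -200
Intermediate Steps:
X(J) = 7 - J
j = -4
E = -8 (E = -4 - 4 = -8)
(X(-2) + 16)*E = ((7 - 1*(-2)) + 16)*(-8) = ((7 + 2) + 16)*(-8) = (9 + 16)*(-8) = 25*(-8) = -200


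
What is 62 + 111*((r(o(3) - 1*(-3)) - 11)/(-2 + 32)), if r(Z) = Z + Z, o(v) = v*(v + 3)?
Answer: 1767/10 ≈ 176.70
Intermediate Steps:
o(v) = v*(3 + v)
r(Z) = 2*Z
62 + 111*((r(o(3) - 1*(-3)) - 11)/(-2 + 32)) = 62 + 111*((2*(3*(3 + 3) - 1*(-3)) - 11)/(-2 + 32)) = 62 + 111*((2*(3*6 + 3) - 11)/30) = 62 + 111*((2*(18 + 3) - 11)*(1/30)) = 62 + 111*((2*21 - 11)*(1/30)) = 62 + 111*((42 - 11)*(1/30)) = 62 + 111*(31*(1/30)) = 62 + 111*(31/30) = 62 + 1147/10 = 1767/10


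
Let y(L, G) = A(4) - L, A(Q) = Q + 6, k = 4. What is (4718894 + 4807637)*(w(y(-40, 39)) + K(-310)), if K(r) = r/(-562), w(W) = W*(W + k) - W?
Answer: 7095407921455/281 ≈ 2.5251e+10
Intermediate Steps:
A(Q) = 6 + Q
y(L, G) = 10 - L (y(L, G) = (6 + 4) - L = 10 - L)
w(W) = -W + W*(4 + W) (w(W) = W*(W + 4) - W = W*(4 + W) - W = -W + W*(4 + W))
K(r) = -r/562 (K(r) = r*(-1/562) = -r/562)
(4718894 + 4807637)*(w(y(-40, 39)) + K(-310)) = (4718894 + 4807637)*((10 - 1*(-40))*(3 + (10 - 1*(-40))) - 1/562*(-310)) = 9526531*((10 + 40)*(3 + (10 + 40)) + 155/281) = 9526531*(50*(3 + 50) + 155/281) = 9526531*(50*53 + 155/281) = 9526531*(2650 + 155/281) = 9526531*(744805/281) = 7095407921455/281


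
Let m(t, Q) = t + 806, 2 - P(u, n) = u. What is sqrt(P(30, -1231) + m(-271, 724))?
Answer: 13*sqrt(3) ≈ 22.517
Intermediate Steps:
P(u, n) = 2 - u
m(t, Q) = 806 + t
sqrt(P(30, -1231) + m(-271, 724)) = sqrt((2 - 1*30) + (806 - 271)) = sqrt((2 - 30) + 535) = sqrt(-28 + 535) = sqrt(507) = 13*sqrt(3)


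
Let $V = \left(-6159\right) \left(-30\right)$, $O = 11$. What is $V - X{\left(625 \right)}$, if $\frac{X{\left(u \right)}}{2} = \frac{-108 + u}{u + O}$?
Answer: $\frac{58756343}{318} \approx 1.8477 \cdot 10^{5}$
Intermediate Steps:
$X{\left(u \right)} = \frac{2 \left(-108 + u\right)}{11 + u}$ ($X{\left(u \right)} = 2 \frac{-108 + u}{u + 11} = 2 \frac{-108 + u}{11 + u} = \frac{2 \left(-108 + u\right)}{11 + u}$)
$V = 184770$
$V - X{\left(625 \right)} = 184770 - \frac{2 \left(-108 + 625\right)}{11 + 625} = 184770 - 2 \cdot \frac{1}{636} \cdot 517 = 184770 - \frac{517}{318} = \frac{58756343}{318}$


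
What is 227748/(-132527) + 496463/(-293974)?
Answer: -132746742553/38959492298 ≈ -3.4073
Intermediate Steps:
227748/(-132527) + 496463/(-293974) = 227748*(-1/132527) + 496463*(-1/293974) = -227748/132527 - 496463/293974 = -132746742553/38959492298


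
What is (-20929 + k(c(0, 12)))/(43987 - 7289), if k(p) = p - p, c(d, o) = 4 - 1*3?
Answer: -20929/36698 ≈ -0.57030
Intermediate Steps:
c(d, o) = 1 (c(d, o) = 4 - 3 = 1)
k(p) = 0
(-20929 + k(c(0, 12)))/(43987 - 7289) = (-20929 + 0)/(43987 - 7289) = -20929/36698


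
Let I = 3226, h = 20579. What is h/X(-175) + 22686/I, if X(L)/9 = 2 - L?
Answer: 51263326/2569509 ≈ 19.951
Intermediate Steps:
X(L) = 18 - 9*L (X(L) = 9*(2 - L) = 18 - 9*L)
h/X(-175) + 22686/I = 20579/(18 - 9*(-175)) + 22686/3226 = 20579/(18 + 1575) + 22686*(1/3226) = 20579/1593 + 11343/1613 = 51263326/2569509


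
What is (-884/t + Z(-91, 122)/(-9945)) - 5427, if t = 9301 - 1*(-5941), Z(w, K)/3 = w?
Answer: -10546646948/1943355 ≈ -5427.0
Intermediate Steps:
Z(w, K) = 3*w
t = 15242 (t = 9301 + 5941 = 15242)
(-884/t + Z(-91, 122)/(-9945)) - 5427 = (-884/15242 + (3*(-91))/(-9945)) - 5427 = (-884*1/15242 - 273*(-1/9945)) - 5427 = (-442/7621 + 7/255) - 5427 = -59363/1943355 - 5427 = -10546646948/1943355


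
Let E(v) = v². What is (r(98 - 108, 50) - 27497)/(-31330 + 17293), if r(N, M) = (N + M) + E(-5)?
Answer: 9144/4679 ≈ 1.9543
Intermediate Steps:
r(N, M) = 25 + M + N (r(N, M) = (N + M) + (-5)² = (M + N) + 25 = 25 + M + N)
(r(98 - 108, 50) - 27497)/(-31330 + 17293) = ((25 + 50 + (98 - 108)) - 27497)/(-31330 + 17293) = ((25 + 50 - 10) - 27497)/(-14037) = (65 - 27497)*(-1/14037) = -27432*(-1/14037) = 9144/4679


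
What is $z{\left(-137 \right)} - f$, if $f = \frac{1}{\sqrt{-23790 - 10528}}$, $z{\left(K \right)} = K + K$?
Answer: $-274 + \frac{i \sqrt{34318}}{34318} \approx -274.0 + 0.0053981 i$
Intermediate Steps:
$z{\left(K \right)} = 2 K$
$f = - \frac{i \sqrt{34318}}{34318}$ ($f = \frac{1}{\sqrt{-34318}} = \frac{1}{i \sqrt{34318}} = - \frac{i \sqrt{34318}}{34318} \approx - 0.0053981 i$)
$z{\left(-137 \right)} - f = 2 \left(-137\right) - - \frac{i \sqrt{34318}}{34318} = -274 + \frac{i \sqrt{34318}}{34318}$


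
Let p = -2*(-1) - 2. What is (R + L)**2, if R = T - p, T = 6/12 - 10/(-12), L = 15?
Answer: 2401/9 ≈ 266.78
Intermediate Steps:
T = 4/3 (T = 6*(1/12) - 10*(-1/12) = 1/2 + 5/6 = 4/3 ≈ 1.3333)
p = 0 (p = 2 - 2 = 0)
R = 4/3 (R = 4/3 - 1*0 = 4/3 + 0 = 4/3 ≈ 1.3333)
(R + L)**2 = (4/3 + 15)**2 = (49/3)**2 = 2401/9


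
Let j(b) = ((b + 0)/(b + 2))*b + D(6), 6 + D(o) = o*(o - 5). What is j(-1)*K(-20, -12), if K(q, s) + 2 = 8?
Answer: 6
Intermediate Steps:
K(q, s) = 6 (K(q, s) = -2 + 8 = 6)
D(o) = -6 + o*(-5 + o) (D(o) = -6 + o*(o - 5) = -6 + o*(-5 + o))
j(b) = b²/(2 + b) (j(b) = ((b + 0)/(b + 2))*b + (-6 + 6² - 5*6) = (b/(2 + b))*b + (-6 + 36 - 30) = b²/(2 + b) + 0 = b²/(2 + b))
j(-1)*K(-20, -12) = ((-1)²/(2 - 1))*6 = (1/1)*6 = (1*1)*6 = 1*6 = 6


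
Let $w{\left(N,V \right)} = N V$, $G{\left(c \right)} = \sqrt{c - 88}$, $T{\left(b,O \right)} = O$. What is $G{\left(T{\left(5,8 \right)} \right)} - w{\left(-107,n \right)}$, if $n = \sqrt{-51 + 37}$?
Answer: $i \left(4 \sqrt{5} + 107 \sqrt{14}\right) \approx 409.3 i$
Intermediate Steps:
$G{\left(c \right)} = \sqrt{-88 + c}$
$n = i \sqrt{14}$ ($n = \sqrt{-14} = i \sqrt{14} \approx 3.7417 i$)
$G{\left(T{\left(5,8 \right)} \right)} - w{\left(-107,n \right)} = \sqrt{-88 + 8} - - 107 i \sqrt{14} = \sqrt{-80} - - 107 i \sqrt{14} = 4 i \sqrt{5} + 107 i \sqrt{14}$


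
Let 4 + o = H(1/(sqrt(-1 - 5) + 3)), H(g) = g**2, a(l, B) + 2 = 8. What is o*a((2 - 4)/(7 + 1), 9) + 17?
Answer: -173/25 - 4*I*sqrt(6)/25 ≈ -6.92 - 0.39192*I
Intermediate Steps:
a(l, B) = 6 (a(l, B) = -2 + 8 = 6)
o = -4 + (3 + I*sqrt(6))**(-2) (o = -4 + (1/(sqrt(-1 - 5) + 3))**2 = -4 + (1/(sqrt(-6) + 3))**2 = -4 + (1/(I*sqrt(6) + 3))**2 = -4 + (1/(3 + I*sqrt(6)))**2 = -4 + (3 + I*sqrt(6))**(-2) ≈ -3.9867 - 0.06532*I)
o*a((2 - 4)/(7 + 1), 9) + 17 = (-4 + (3 - I*sqrt(6))**2/225)*6 + 17 = (-24 + 2*(3 - I*sqrt(6))**2/75) + 17 = -7 + 2*(3 - I*sqrt(6))**2/75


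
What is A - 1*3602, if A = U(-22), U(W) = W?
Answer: -3624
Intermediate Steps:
A = -22
A - 1*3602 = -22 - 1*3602 = -22 - 3602 = -3624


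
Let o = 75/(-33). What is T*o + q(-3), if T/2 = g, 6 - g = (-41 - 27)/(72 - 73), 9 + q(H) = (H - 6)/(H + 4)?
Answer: 2902/11 ≈ 263.82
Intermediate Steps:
q(H) = -9 + (-6 + H)/(4 + H) (q(H) = -9 + (H - 6)/(H + 4) = -9 + (-6 + H)/(4 + H))
o = -25/11 (o = 75*(-1/33) = -25/11 ≈ -2.2727)
g = -62 (g = 6 - (-41 - 27)/(72 - 73) = 6 - (-68)/(-1) = 6 - (-68)*(-1) = 6 - 1*68 = 6 - 68 = -62)
T = -124 (T = 2*(-62) = -124)
T*o + q(-3) = -124*(-25/11) + 2*(-21 - 4*(-3))/(4 - 3) = 3100/11 + 2*(-21 + 12)/1 = 3100/11 + 2*1*(-9) = 3100/11 - 18 = 2902/11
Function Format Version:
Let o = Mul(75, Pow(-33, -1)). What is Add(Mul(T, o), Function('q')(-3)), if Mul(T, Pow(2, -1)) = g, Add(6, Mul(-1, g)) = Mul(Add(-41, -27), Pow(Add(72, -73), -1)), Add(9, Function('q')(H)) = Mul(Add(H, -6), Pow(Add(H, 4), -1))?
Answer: Rational(2902, 11) ≈ 263.82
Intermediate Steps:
Function('q')(H) = Add(-9, Mul(Pow(Add(4, H), -1), Add(-6, H))) (Function('q')(H) = Add(-9, Mul(Add(H, -6), Pow(Add(H, 4), -1))) = Add(-9, Mul(Add(-6, H), Pow(Add(4, H), -1))) = Add(-9, Mul(Pow(Add(4, H), -1), Add(-6, H))))
o = Rational(-25, 11) (o = Mul(75, Rational(-1, 33)) = Rational(-25, 11) ≈ -2.2727)
g = -62 (g = Add(6, Mul(-1, Mul(Add(-41, -27), Pow(Add(72, -73), -1)))) = Add(6, Mul(-1, Mul(-68, Pow(-1, -1)))) = Add(6, Mul(-1, Mul(-68, -1))) = Add(6, Mul(-1, 68)) = Add(6, -68) = -62)
T = -124 (T = Mul(2, -62) = -124)
Add(Mul(T, o), Function('q')(-3)) = Add(Mul(-124, Rational(-25, 11)), Mul(2, Pow(Add(4, -3), -1), Add(-21, Mul(-4, -3)))) = Add(Rational(3100, 11), Mul(2, Pow(1, -1), Add(-21, 12))) = Add(Rational(3100, 11), Mul(2, 1, -9)) = Add(Rational(3100, 11), -18) = Rational(2902, 11)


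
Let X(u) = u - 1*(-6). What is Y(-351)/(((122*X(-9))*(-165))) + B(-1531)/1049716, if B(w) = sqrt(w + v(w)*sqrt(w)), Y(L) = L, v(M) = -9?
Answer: -39/6710 + sqrt(-1531 - 9*I*sqrt(1531))/1049716 ≈ -0.005808 - 3.7517e-5*I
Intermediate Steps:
X(u) = 6 + u (X(u) = u + 6 = 6 + u)
B(w) = sqrt(w - 9*sqrt(w))
Y(-351)/(((122*X(-9))*(-165))) + B(-1531)/1049716 = -351*(-1/(20130*(6 - 9))) + sqrt(-1531 - 9*I*sqrt(1531))/1049716 = -351/((122*(-3))*(-165)) + sqrt(-1531 - 9*I*sqrt(1531))*(1/1049716) = -351/((-366*(-165))) + sqrt(-1531 - 9*I*sqrt(1531))*(1/1049716) = -351/60390 + sqrt(-1531 - 9*I*sqrt(1531))/1049716 = -351*1/60390 + sqrt(-1531 - 9*I*sqrt(1531))/1049716 = -39/6710 + sqrt(-1531 - 9*I*sqrt(1531))/1049716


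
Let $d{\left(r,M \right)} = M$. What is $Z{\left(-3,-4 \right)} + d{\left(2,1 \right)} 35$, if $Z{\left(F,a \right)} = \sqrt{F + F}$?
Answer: $35 + i \sqrt{6} \approx 35.0 + 2.4495 i$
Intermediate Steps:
$Z{\left(F,a \right)} = \sqrt{2} \sqrt{F}$ ($Z{\left(F,a \right)} = \sqrt{2 F} = \sqrt{2} \sqrt{F}$)
$Z{\left(-3,-4 \right)} + d{\left(2,1 \right)} 35 = \sqrt{2} \sqrt{-3} + 1 \cdot 35 = \sqrt{2} i \sqrt{3} + 35 = i \sqrt{6} + 35 = 35 + i \sqrt{6}$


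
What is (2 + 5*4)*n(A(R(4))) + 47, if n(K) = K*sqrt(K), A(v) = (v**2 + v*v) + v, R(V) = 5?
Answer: 47 + 1210*sqrt(55) ≈ 9020.6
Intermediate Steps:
A(v) = v + 2*v**2 (A(v) = (v**2 + v**2) + v = 2*v**2 + v = v + 2*v**2)
n(K) = K**(3/2)
(2 + 5*4)*n(A(R(4))) + 47 = (2 + 5*4)*(5*(1 + 2*5))**(3/2) + 47 = (2 + 20)*(5*(1 + 10))**(3/2) + 47 = 22*(5*11)**(3/2) + 47 = 22*55**(3/2) + 47 = 22*(55*sqrt(55)) + 47 = 1210*sqrt(55) + 47 = 47 + 1210*sqrt(55)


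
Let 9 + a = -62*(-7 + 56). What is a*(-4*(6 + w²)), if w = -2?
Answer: 121880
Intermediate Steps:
a = -3047 (a = -9 - 62*(-7 + 56) = -9 - 62*49 = -9 - 3038 = -3047)
a*(-4*(6 + w²)) = -(-12188)*(6 + (-2)²) = -(-12188)*(6 + 4) = -(-12188)*10 = -3047*(-40) = 121880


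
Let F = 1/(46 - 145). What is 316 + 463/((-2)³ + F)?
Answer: 204751/793 ≈ 258.20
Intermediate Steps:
F = -1/99 (F = 1/(-99) = -1/99 ≈ -0.010101)
316 + 463/((-2)³ + F) = 316 + 463/((-2)³ - 1/99) = 316 + 463/(-8 - 1/99) = 316 + 463/(-793/99) = 316 + 463*(-99/793) = 316 - 45837/793 = 204751/793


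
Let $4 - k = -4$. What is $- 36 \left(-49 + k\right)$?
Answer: $1476$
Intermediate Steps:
$k = 8$ ($k = 4 - -4 = 4 + 4 = 8$)
$- 36 \left(-49 + k\right) = - 36 \left(-49 + 8\right) = \left(-36\right) \left(-41\right) = 1476$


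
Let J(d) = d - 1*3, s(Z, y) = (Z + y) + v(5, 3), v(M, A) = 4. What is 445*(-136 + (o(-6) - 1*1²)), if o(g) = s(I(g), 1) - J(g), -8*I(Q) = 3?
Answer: -439215/8 ≈ -54902.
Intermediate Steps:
I(Q) = -3/8 (I(Q) = -⅛*3 = -3/8)
s(Z, y) = 4 + Z + y (s(Z, y) = (Z + y) + 4 = 4 + Z + y)
J(d) = -3 + d (J(d) = d - 3 = -3 + d)
o(g) = 61/8 - g (o(g) = (4 - 3/8 + 1) - (-3 + g) = 37/8 + (3 - g) = 61/8 - g)
445*(-136 + (o(-6) - 1*1²)) = 445*(-136 + ((61/8 - 1*(-6)) - 1*1²)) = 445*(-136 + ((61/8 + 6) - 1*1)) = 445*(-136 + (109/8 - 1)) = 445*(-136 + 101/8) = 445*(-987/8) = -439215/8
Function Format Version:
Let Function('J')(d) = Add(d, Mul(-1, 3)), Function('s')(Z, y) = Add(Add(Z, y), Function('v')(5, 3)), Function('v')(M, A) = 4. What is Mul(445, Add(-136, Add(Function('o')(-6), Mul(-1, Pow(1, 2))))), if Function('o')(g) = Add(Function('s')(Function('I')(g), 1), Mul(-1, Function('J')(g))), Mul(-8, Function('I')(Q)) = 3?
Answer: Rational(-439215, 8) ≈ -54902.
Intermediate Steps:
Function('I')(Q) = Rational(-3, 8) (Function('I')(Q) = Mul(Rational(-1, 8), 3) = Rational(-3, 8))
Function('s')(Z, y) = Add(4, Z, y) (Function('s')(Z, y) = Add(Add(Z, y), 4) = Add(4, Z, y))
Function('J')(d) = Add(-3, d) (Function('J')(d) = Add(d, -3) = Add(-3, d))
Function('o')(g) = Add(Rational(61, 8), Mul(-1, g)) (Function('o')(g) = Add(Add(4, Rational(-3, 8), 1), Mul(-1, Add(-3, g))) = Add(Rational(37, 8), Add(3, Mul(-1, g))) = Add(Rational(61, 8), Mul(-1, g)))
Mul(445, Add(-136, Add(Function('o')(-6), Mul(-1, Pow(1, 2))))) = Mul(445, Add(-136, Add(Add(Rational(61, 8), Mul(-1, -6)), Mul(-1, Pow(1, 2))))) = Mul(445, Add(-136, Add(Add(Rational(61, 8), 6), Mul(-1, 1)))) = Mul(445, Add(-136, Add(Rational(109, 8), -1))) = Mul(445, Add(-136, Rational(101, 8))) = Mul(445, Rational(-987, 8)) = Rational(-439215, 8)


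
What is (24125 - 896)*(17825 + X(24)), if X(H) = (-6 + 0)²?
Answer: 414893169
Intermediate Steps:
X(H) = 36 (X(H) = (-6)² = 36)
(24125 - 896)*(17825 + X(24)) = (24125 - 896)*(17825 + 36) = 23229*17861 = 414893169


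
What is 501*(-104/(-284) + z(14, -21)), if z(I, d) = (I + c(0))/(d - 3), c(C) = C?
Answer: -30895/284 ≈ -108.79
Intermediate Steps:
z(I, d) = I/(-3 + d) (z(I, d) = (I + 0)/(d - 3) = I/(-3 + d))
501*(-104/(-284) + z(14, -21)) = 501*(-104/(-284) + 14/(-3 - 21)) = 501*(-104*(-1/284) + 14/(-24)) = 501*(26/71 + 14*(-1/24)) = 501*(26/71 - 7/12) = 501*(-185/852) = -30895/284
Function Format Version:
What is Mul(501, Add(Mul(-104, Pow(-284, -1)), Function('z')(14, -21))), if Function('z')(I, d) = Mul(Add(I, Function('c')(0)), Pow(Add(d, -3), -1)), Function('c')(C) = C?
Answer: Rational(-30895, 284) ≈ -108.79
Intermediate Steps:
Function('z')(I, d) = Mul(I, Pow(Add(-3, d), -1)) (Function('z')(I, d) = Mul(Add(I, 0), Pow(Add(d, -3), -1)) = Mul(I, Pow(Add(-3, d), -1)))
Mul(501, Add(Mul(-104, Pow(-284, -1)), Function('z')(14, -21))) = Mul(501, Add(Mul(-104, Pow(-284, -1)), Mul(14, Pow(Add(-3, -21), -1)))) = Mul(501, Add(Mul(-104, Rational(-1, 284)), Mul(14, Pow(-24, -1)))) = Mul(501, Add(Rational(26, 71), Mul(14, Rational(-1, 24)))) = Mul(501, Add(Rational(26, 71), Rational(-7, 12))) = Mul(501, Rational(-185, 852)) = Rational(-30895, 284)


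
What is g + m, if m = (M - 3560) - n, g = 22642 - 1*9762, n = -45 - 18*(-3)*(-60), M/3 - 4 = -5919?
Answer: -5140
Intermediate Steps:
M = -17745 (M = 12 + 3*(-5919) = 12 - 17757 = -17745)
n = -3285 (n = -45 + 54*(-60) = -45 - 3240 = -3285)
g = 12880 (g = 22642 - 9762 = 12880)
m = -18020 (m = (-17745 - 3560) - 1*(-3285) = -21305 + 3285 = -18020)
g + m = 12880 - 18020 = -5140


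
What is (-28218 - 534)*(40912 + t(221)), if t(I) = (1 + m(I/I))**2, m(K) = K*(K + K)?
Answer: -1176560592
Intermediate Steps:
m(K) = 2*K**2 (m(K) = K*(2*K) = 2*K**2)
t(I) = 9 (t(I) = (1 + 2*(I/I)**2)**2 = (1 + 2*1**2)**2 = (1 + 2*1)**2 = (1 + 2)**2 = 3**2 = 9)
(-28218 - 534)*(40912 + t(221)) = (-28218 - 534)*(40912 + 9) = -28752*40921 = -1176560592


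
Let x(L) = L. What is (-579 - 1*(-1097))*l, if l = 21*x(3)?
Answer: 32634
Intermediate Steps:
l = 63 (l = 21*3 = 63)
(-579 - 1*(-1097))*l = (-579 - 1*(-1097))*63 = (-579 + 1097)*63 = 518*63 = 32634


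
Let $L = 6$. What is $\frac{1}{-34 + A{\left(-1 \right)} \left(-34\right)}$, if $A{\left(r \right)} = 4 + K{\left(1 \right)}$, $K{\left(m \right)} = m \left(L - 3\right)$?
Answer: $- \frac{1}{272} \approx -0.0036765$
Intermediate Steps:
$K{\left(m \right)} = 3 m$ ($K{\left(m \right)} = m \left(6 - 3\right) = m 3 = 3 m$)
$A{\left(r \right)} = 7$ ($A{\left(r \right)} = 4 + 3 \cdot 1 = 4 + 3 = 7$)
$\frac{1}{-34 + A{\left(-1 \right)} \left(-34\right)} = \frac{1}{-34 + 7 \left(-34\right)} = \frac{1}{-34 - 238} = \frac{1}{-272} = - \frac{1}{272}$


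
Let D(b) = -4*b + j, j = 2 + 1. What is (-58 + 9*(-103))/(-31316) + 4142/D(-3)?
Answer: 129725647/469740 ≈ 276.16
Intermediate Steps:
j = 3
D(b) = 3 - 4*b (D(b) = -4*b + 3 = 3 - 4*b)
(-58 + 9*(-103))/(-31316) + 4142/D(-3) = (-58 + 9*(-103))/(-31316) + 4142/(3 - 4*(-3)) = (-58 - 927)*(-1/31316) + 4142/(3 + 12) = -985*(-1/31316) + 4142/15 = 985/31316 + 4142*(1/15) = 985/31316 + 4142/15 = 129725647/469740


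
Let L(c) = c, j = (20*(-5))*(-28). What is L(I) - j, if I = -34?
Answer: -2834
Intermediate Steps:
j = 2800 (j = -100*(-28) = 2800)
L(I) - j = -34 - 1*2800 = -34 - 2800 = -2834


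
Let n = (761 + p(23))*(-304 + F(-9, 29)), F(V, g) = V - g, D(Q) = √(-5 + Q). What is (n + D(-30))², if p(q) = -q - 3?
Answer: (251370 - I*√35)² ≈ 6.3187e+10 - 3.0e+6*I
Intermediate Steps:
p(q) = -3 - q
n = -251370 (n = (761 + (-3 - 1*23))*(-304 + (-9 - 1*29)) = (761 + (-3 - 23))*(-304 + (-9 - 29)) = (761 - 26)*(-304 - 38) = 735*(-342) = -251370)
(n + D(-30))² = (-251370 + √(-5 - 30))² = (-251370 + √(-35))² = (-251370 + I*√35)²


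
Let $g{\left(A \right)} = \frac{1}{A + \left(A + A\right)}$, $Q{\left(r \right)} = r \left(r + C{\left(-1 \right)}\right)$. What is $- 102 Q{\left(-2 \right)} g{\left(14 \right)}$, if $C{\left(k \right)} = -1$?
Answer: $- \frac{102}{7} \approx -14.571$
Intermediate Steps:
$Q{\left(r \right)} = r \left(-1 + r\right)$ ($Q{\left(r \right)} = r \left(r - 1\right) = r \left(-1 + r\right)$)
$g{\left(A \right)} = \frac{1}{3 A}$ ($g{\left(A \right)} = \frac{1}{A + 2 A} = \frac{1}{3 A}$)
$- 102 Q{\left(-2 \right)} g{\left(14 \right)} = - 102 \left(- 2 \left(-1 - 2\right)\right) \frac{1}{3 \cdot 14} = - 102 \left(\left(-2\right) \left(-3\right)\right) \frac{1}{3} \cdot \frac{1}{14} = \left(-102\right) 6 \cdot \frac{1}{42} = \left(-612\right) \frac{1}{42} = - \frac{102}{7}$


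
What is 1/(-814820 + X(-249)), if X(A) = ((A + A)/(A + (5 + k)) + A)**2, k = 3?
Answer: -58081/43784001299 ≈ -1.3265e-6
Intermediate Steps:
X(A) = (A + 2*A/(8 + A))**2 (X(A) = ((A + A)/(A + (5 + 3)) + A)**2 = ((2*A)/(A + 8) + A)**2 = ((2*A)/(8 + A) + A)**2 = (2*A/(8 + A) + A)**2 = (A + 2*A/(8 + A))**2)
1/(-814820 + X(-249)) = 1/(-814820 + (-249)**2*(10 - 249)**2/(8 - 249)**2) = 1/(-814820 + 62001*(-239)**2/(-241)**2) = 1/(-814820 + 62001*(1/58081)*57121) = 1/(-814820 + 3541559121/58081) = 1/(-43784001299/58081) = -58081/43784001299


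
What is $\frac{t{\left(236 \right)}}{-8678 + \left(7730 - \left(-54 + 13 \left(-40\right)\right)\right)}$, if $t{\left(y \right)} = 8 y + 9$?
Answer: $- \frac{1897}{374} \approx -5.0722$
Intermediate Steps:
$t{\left(y \right)} = 9 + 8 y$
$\frac{t{\left(236 \right)}}{-8678 + \left(7730 - \left(-54 + 13 \left(-40\right)\right)\right)} = \frac{9 + 8 \cdot 236}{-8678 + \left(7730 - \left(-54 + 13 \left(-40\right)\right)\right)} = \frac{9 + 1888}{-8678 + \left(7730 - \left(-54 - 520\right)\right)} = \frac{1897}{-8678 + \left(7730 - -574\right)} = \frac{1897}{-8678 + \left(7730 + 574\right)} = \frac{1897}{-8678 + 8304} = \frac{1897}{-374} = 1897 \left(- \frac{1}{374}\right) = - \frac{1897}{374}$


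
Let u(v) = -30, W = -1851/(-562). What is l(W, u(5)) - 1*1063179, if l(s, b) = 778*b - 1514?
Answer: -1088033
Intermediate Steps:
W = 1851/562 (W = -1851*(-1/562) = 1851/562 ≈ 3.2936)
l(s, b) = -1514 + 778*b
l(W, u(5)) - 1*1063179 = (-1514 + 778*(-30)) - 1*1063179 = (-1514 - 23340) - 1063179 = -24854 - 1063179 = -1088033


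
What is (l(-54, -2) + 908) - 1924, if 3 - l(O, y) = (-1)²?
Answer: -1014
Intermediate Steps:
l(O, y) = 2 (l(O, y) = 3 - 1*(-1)² = 3 - 1*1 = 3 - 1 = 2)
(l(-54, -2) + 908) - 1924 = (2 + 908) - 1924 = 910 - 1924 = -1014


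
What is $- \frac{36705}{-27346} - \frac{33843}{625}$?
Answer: $- \frac{902530053}{17091250} \approx -52.807$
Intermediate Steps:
$- \frac{36705}{-27346} - \frac{33843}{625} = \left(-36705\right) \left(- \frac{1}{27346}\right) - \frac{33843}{625} = \frac{36705}{27346} - \frac{33843}{625} = - \frac{902530053}{17091250}$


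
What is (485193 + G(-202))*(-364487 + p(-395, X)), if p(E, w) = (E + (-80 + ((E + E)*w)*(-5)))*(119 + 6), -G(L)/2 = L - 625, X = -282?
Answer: -67993715105614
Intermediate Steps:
G(L) = 1250 - 2*L (G(L) = -2*(L - 625) = -2*(-625 + L) = 1250 - 2*L)
p(E, w) = -10000 + 125*E - 1250*E*w (p(E, w) = (E + (-80 + ((2*E)*w)*(-5)))*125 = (E + (-80 + (2*E*w)*(-5)))*125 = (E + (-80 - 10*E*w))*125 = (-80 + E - 10*E*w)*125 = -10000 + 125*E - 1250*E*w)
(485193 + G(-202))*(-364487 + p(-395, X)) = (485193 + (1250 - 2*(-202)))*(-364487 + (-10000 + 125*(-395) - 1250*(-395)*(-282))) = (485193 + (1250 + 404))*(-364487 + (-10000 - 49375 - 139237500)) = (485193 + 1654)*(-364487 - 139296875) = 486847*(-139661362) = -67993715105614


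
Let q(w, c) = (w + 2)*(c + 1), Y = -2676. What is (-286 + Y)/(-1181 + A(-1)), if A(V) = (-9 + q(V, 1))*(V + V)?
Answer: 2962/1167 ≈ 2.5381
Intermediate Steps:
q(w, c) = (1 + c)*(2 + w) (q(w, c) = (2 + w)*(1 + c) = (1 + c)*(2 + w))
A(V) = 2*V*(-5 + 2*V) (A(V) = (-9 + (2 + V + 2*1 + 1*V))*(V + V) = (-9 + (2 + V + 2 + V))*(2*V) = (-9 + (4 + 2*V))*(2*V) = (-5 + 2*V)*(2*V) = 2*V*(-5 + 2*V))
(-286 + Y)/(-1181 + A(-1)) = (-286 - 2676)/(-1181 + 2*(-1)*(-5 + 2*(-1))) = -2962/(-1181 + 2*(-1)*(-5 - 2)) = -2962/(-1181 + 2*(-1)*(-7)) = -2962/(-1181 + 14) = -2962/(-1167) = -2962*(-1/1167) = 2962/1167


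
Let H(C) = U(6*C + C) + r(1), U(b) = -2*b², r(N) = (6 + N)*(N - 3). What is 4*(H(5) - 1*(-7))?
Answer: -9828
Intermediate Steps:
r(N) = (-3 + N)*(6 + N) (r(N) = (6 + N)*(-3 + N) = (-3 + N)*(6 + N))
H(C) = -14 - 98*C² (H(C) = -2*(6*C + C)² + (-18 + 1² + 3*1) = -2*49*C² + (-18 + 1 + 3) = -98*C² - 14 = -14 - 98*C²)
4*(H(5) - 1*(-7)) = 4*((-14 - 98*5²) - 1*(-7)) = 4*((-14 - 98*25) + 7) = 4*((-14 - 2450) + 7) = 4*(-2464 + 7) = 4*(-2457) = -9828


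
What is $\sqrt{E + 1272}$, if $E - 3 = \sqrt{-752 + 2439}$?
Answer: $\sqrt{1275 + \sqrt{1687}} \approx 36.278$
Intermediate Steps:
$E = 3 + \sqrt{1687}$ ($E = 3 + \sqrt{-752 + 2439} = 3 + \sqrt{1687} \approx 44.073$)
$\sqrt{E + 1272} = \sqrt{\left(3 + \sqrt{1687}\right) + 1272} = \sqrt{1275 + \sqrt{1687}}$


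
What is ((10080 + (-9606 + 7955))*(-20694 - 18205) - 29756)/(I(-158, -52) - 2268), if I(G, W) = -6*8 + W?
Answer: 327909427/2368 ≈ 1.3848e+5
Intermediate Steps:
I(G, W) = -48 + W
((10080 + (-9606 + 7955))*(-20694 - 18205) - 29756)/(I(-158, -52) - 2268) = ((10080 + (-9606 + 7955))*(-20694 - 18205) - 29756)/((-48 - 52) - 2268) = ((10080 - 1651)*(-38899) - 29756)/(-100 - 2268) = (8429*(-38899) - 29756)/(-2368) = (-327879671 - 29756)*(-1/2368) = -327909427*(-1/2368) = 327909427/2368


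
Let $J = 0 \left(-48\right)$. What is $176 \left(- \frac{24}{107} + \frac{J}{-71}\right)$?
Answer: $- \frac{4224}{107} \approx -39.477$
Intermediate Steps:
$J = 0$
$176 \left(- \frac{24}{107} + \frac{J}{-71}\right) = 176 \left(- \frac{24}{107} + \frac{0}{-71}\right) = 176 \left(\left(-24\right) \frac{1}{107} + 0 \left(- \frac{1}{71}\right)\right) = 176 \left(- \frac{24}{107} + 0\right) = 176 \left(- \frac{24}{107}\right) = - \frac{4224}{107}$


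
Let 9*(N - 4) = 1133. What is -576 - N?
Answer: -6353/9 ≈ -705.89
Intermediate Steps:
N = 1169/9 (N = 4 + (⅑)*1133 = 4 + 1133/9 = 1169/9 ≈ 129.89)
-576 - N = -576 - 1*1169/9 = -576 - 1169/9 = -6353/9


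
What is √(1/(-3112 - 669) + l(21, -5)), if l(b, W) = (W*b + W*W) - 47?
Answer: 2*I*√453897707/3781 ≈ 11.269*I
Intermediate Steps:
l(b, W) = -47 + W² + W*b (l(b, W) = (W*b + W²) - 47 = (W² + W*b) - 47 = -47 + W² + W*b)
√(1/(-3112 - 669) + l(21, -5)) = √(1/(-3112 - 669) + (-47 + (-5)² - 5*21)) = √(1/(-3781) + (-47 + 25 - 105)) = √(-1/3781 - 127) = √(-480188/3781) = 2*I*√453897707/3781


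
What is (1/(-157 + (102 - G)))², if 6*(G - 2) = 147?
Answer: 4/26569 ≈ 0.00015055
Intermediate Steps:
G = 53/2 (G = 2 + (⅙)*147 = 2 + 49/2 = 53/2 ≈ 26.500)
(1/(-157 + (102 - G)))² = (1/(-157 + (102 - 1*53/2)))² = (1/(-157 + (102 - 53/2)))² = (1/(-157 + 151/2))² = (1/(-163/2))² = (-2/163)² = 4/26569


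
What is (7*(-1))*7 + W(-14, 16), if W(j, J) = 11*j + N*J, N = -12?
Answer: -395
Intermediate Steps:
W(j, J) = -12*J + 11*j (W(j, J) = 11*j - 12*J = -12*J + 11*j)
(7*(-1))*7 + W(-14, 16) = (7*(-1))*7 + (-12*16 + 11*(-14)) = -7*7 + (-192 - 154) = -49 - 346 = -395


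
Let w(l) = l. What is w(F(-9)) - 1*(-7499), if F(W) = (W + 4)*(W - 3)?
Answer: 7559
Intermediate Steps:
F(W) = (-3 + W)*(4 + W) (F(W) = (4 + W)*(-3 + W) = (-3 + W)*(4 + W))
w(F(-9)) - 1*(-7499) = (-12 - 9 + (-9)²) - 1*(-7499) = (-12 - 9 + 81) + 7499 = 60 + 7499 = 7559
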